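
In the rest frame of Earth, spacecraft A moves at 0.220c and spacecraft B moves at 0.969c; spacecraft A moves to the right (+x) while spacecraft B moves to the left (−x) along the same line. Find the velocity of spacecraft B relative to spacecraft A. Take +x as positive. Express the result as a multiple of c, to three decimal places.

-0.980c

β_A = 0.220, β_B = -0.969.
Transform to A's frame with the inverse velocity-addition law: u' = (u − v)/(1 − uv/c²), taking u = β_B and v = β_A.
u' = (-0.969 − 0.220) / (1 − (0.220)(-0.969)) = -1.1890/1.2132 = -0.9801.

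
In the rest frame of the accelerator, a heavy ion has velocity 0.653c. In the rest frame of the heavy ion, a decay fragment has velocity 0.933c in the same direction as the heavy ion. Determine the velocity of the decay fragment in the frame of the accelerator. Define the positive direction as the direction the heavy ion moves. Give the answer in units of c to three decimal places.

0.986c

With v = 0.653 and u' = 0.933 (in units of c),
u = (u' + v)/(1 + u'v/c²):
u = (0.933 + 0.653) / (1 + 0.933·0.653) = 1.5860/1.6092 = 0.9856
(Galilean addition would give +1.586c, exceeding c.)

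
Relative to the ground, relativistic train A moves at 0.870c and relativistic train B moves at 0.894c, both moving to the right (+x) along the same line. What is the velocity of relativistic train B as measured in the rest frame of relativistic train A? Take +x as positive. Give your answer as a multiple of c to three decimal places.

+0.108c

β_A = 0.870, β_B = 0.894.
Transform to A's frame with the inverse velocity-addition law: u' = (u − v)/(1 − uv/c²), taking u = β_B and v = β_A.
u' = (0.894 − 0.870) / (1 − (0.870)(0.894)) = 0.0240/0.2222 = 0.1080.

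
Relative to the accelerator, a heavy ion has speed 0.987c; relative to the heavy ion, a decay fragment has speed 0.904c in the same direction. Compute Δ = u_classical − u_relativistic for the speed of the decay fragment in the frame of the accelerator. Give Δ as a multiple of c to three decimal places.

Δ = 0.892c

Galilean: u_cl = 0.904 + 0.987 = 1.8910.
Relativistic: u_rel = (0.904 + 0.987) / (1 + 0.904·0.987) = 1.8910/1.8922 = 0.9993.
Δ = 1.8910 − 0.9993 = 0.8917.
(The classical prediction exceeds c; the relativistic result does not.)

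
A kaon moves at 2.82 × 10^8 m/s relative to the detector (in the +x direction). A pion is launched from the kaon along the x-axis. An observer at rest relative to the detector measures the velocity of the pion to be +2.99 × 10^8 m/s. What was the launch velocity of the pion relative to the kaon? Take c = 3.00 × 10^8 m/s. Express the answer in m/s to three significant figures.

+2.69 × 10^8 m/s

v = 0.940c, u = 0.997c.
Invert the composition law: u' = (u − v)/(1 − uv/c²).
u' = (0.997 − 0.940) / (1 − (0.997)(0.940)) = 0.0567/0.0631 = 0.8976.
u' = 0.8976 × 3.00 × 10^8 m/s.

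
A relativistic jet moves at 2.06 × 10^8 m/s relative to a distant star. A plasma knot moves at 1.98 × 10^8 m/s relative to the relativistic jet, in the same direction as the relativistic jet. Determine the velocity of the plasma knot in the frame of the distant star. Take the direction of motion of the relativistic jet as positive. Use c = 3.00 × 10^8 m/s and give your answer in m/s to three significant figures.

2.78 × 10^8 m/s

In units of c (dividing by 3.00 × 10^8 m/s): v = 0.687, u' = 0.660.
u = (u' + v)/(1 + u'v/c²):
u = (0.660 + 0.687) / (1 + 0.660·0.687) = 1.3467/1.4532 = 0.9267
(Galilean addition would give +1.347c, exceeding c.)
Converting back: u = 0.9267 × 3.00 × 10^8 m/s.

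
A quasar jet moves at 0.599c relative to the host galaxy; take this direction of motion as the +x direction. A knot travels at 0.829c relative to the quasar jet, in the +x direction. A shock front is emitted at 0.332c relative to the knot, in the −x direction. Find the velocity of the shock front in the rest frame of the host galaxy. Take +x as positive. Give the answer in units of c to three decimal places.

Apply u = (u' + v)/(1 + u'v/c²) successively, working outward toward the host galaxy.
Start: velocity of the quasar jet relative to the host galaxy = 0.5990c.
Compose with the knot (u' = 0.829 in the quasar jet frame): u_1 = (0.829 + 0.599) / (1 + 0.829·0.599) = 1.4280/1.4966 = 0.9542.
Compose with the shock front (u' = -0.332 in the knot frame): u_2 = (-0.332 + 0.954) / (1 + (-0.332)·0.954) = 0.6222/0.6832 = 0.9107.

+0.911c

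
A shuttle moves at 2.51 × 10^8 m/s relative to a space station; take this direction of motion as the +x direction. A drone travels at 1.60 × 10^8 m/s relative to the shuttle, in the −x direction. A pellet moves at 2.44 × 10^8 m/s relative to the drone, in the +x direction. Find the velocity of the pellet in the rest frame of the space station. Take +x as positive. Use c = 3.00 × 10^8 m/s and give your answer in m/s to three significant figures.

Apply u = (u' + v)/(1 + u'v/c²) successively, working outward toward the space station.
(Dividing each given speed by c = 3.00 × 10^8 m/s to work in units of c.)
Start: velocity of the shuttle relative to the space station = 0.8367c.
Compose with the drone (u' = -0.533 in the shuttle frame): u_1 = (-0.533 + 0.837) / (1 + (-0.533)·0.837) = 0.3033/0.5538 = 0.5478.
Compose with the pellet (u' = 0.813 in the drone frame): u_2 = (0.813 + 0.548) / (1 + 0.813·0.548) = 1.3611/1.4455 = 0.9416.
So u = 0.9416 × 3.00 × 10^8 m/s.

+2.82 × 10^8 m/s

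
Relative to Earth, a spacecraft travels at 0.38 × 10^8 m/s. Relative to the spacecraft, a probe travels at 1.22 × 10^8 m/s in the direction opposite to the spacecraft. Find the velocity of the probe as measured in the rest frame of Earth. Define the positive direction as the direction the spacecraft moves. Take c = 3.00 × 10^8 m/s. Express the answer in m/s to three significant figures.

In units of c (dividing by 3.00 × 10^8 m/s): v = 0.127, u' = -0.407.
u = (u' + v)/(1 + u'v/c²):
u = (-0.407 + 0.127) / (1 + (-0.407)·0.127) = -0.2800/0.9485 = -0.2952
(Galilean addition would give -0.280c.)
Converting back: u = -0.2952 × 3.00 × 10^8 m/s.

-8.86 × 10^7 m/s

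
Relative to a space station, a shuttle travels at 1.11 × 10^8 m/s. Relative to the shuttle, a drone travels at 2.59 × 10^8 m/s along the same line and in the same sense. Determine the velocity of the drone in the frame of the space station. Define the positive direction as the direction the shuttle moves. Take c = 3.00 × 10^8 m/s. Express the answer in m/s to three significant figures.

In units of c (dividing by 3.00 × 10^8 m/s): v = 0.370, u' = 0.863.
u = (u' + v)/(1 + u'v/c²):
u = (0.863 + 0.370) / (1 + 0.863·0.370) = 1.2333/1.3194 = 0.9347
(Galilean addition would give +1.233c, exceeding c.)
Converting back: u = 0.9347 × 3.00 × 10^8 m/s.

2.80 × 10^8 m/s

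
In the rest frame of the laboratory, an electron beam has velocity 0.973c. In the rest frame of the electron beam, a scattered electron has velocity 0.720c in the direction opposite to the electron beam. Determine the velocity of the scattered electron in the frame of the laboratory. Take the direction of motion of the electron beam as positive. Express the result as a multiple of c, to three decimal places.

With v = 0.973 and u' = -0.720 (in units of c),
u = (u' + v)/(1 + u'v/c²):
u = (-0.720 + 0.973) / (1 + (-0.720)·0.973) = 0.2530/0.2994 = 0.8449

+0.845c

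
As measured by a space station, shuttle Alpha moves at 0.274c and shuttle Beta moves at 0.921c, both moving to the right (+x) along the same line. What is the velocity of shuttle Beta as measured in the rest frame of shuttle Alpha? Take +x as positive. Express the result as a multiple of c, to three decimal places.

β_A = 0.274, β_B = 0.921.
Transform to A's frame with the inverse velocity-addition law: u' = (u − v)/(1 − uv/c²), taking u = β_B and v = β_A.
u' = (0.921 − 0.274) / (1 − (0.274)(0.921)) = 0.6470/0.7476 = 0.8654.

+0.865c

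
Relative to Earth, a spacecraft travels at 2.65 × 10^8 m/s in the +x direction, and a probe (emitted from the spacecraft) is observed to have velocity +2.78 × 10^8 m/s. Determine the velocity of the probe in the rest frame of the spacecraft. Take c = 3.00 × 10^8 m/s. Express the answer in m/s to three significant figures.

+7.16 × 10^7 m/s

v = 0.883c, u = 0.927c.
Invert the composition law: u' = (u − v)/(1 − uv/c²).
u' = (0.927 − 0.883) / (1 − (0.927)(0.883)) = 0.0433/0.1814 = 0.2388.
u' = 0.2388 × 3.00 × 10^8 m/s.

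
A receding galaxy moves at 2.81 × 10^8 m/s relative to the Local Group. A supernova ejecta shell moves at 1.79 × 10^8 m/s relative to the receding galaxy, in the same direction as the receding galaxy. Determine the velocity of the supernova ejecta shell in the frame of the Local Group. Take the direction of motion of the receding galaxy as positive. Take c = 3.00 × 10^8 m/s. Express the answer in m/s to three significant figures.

2.95 × 10^8 m/s

In units of c (dividing by 3.00 × 10^8 m/s): v = 0.937, u' = 0.597.
u = (u' + v)/(1 + u'v/c²):
u = (0.597 + 0.937) / (1 + 0.597·0.937) = 1.5333/1.5589 = 0.9836
Converting back: u = 0.9836 × 3.00 × 10^8 m/s.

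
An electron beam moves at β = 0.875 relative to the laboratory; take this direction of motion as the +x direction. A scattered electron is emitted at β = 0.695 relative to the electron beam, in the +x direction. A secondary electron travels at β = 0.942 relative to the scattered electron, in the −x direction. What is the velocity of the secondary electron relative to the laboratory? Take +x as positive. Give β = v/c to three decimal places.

Apply u = (u' + v)/(1 + u'v/c²) successively, working outward toward the laboratory.
Start: velocity of the electron beam relative to the laboratory = 0.8750c.
Compose with the scattered electron (u' = 0.695 in the electron beam frame): u_1 = (0.695 + 0.875) / (1 + 0.695·0.875) = 1.5700/1.6081 = 0.9763.
Compose with the secondary electron (u' = -0.942 in the scattered electron frame): u_2 = (-0.942 + 0.976) / (1 + (-0.942)·0.976) = 0.0343/0.0803 = 0.4269.

β = +0.427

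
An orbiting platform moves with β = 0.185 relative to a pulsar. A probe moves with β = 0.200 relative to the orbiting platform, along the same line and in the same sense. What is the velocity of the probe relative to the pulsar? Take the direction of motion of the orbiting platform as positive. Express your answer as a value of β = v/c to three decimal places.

β = 0.371

With v = 0.185 and u' = 0.200 (in units of c),
u = (u' + v)/(1 + u'v/c²):
u = (0.200 + 0.185) / (1 + 0.200·0.185) = 0.3850/1.0370 = 0.3713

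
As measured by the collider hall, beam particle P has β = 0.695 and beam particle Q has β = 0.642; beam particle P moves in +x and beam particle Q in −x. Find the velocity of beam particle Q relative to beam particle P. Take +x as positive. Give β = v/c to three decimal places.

β_A = 0.695, β_B = -0.642.
Transform to A's frame with the inverse velocity-addition law: u' = (u − v)/(1 − uv/c²), taking u = β_B and v = β_A.
u' = (-0.642 − 0.695) / (1 − (0.695)(-0.642)) = -1.3370/1.4462 = -0.9245.

β = -0.924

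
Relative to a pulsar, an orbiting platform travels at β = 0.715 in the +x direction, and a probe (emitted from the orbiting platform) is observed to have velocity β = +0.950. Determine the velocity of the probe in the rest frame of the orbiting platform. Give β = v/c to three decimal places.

β = +0.733

Invert the composition law: u' = (u − v)/(1 − uv/c²).
u' = (0.950 − 0.715) / (1 − (0.950)(0.715)) = 0.2350/0.3207 = 0.7327.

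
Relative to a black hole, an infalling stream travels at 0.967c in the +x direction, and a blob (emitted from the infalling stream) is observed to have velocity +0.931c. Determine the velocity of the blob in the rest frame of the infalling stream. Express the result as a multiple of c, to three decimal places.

-0.361c

Invert the composition law: u' = (u − v)/(1 − uv/c²).
u' = (0.931 − 0.967) / (1 − (0.931)(0.967)) = -0.0360/0.0997 = -0.3610.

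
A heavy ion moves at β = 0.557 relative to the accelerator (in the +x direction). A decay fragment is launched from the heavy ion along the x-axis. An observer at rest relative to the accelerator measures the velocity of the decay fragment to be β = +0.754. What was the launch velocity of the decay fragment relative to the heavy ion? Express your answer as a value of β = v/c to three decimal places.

β = +0.340

Invert the composition law: u' = (u − v)/(1 − uv/c²).
u' = (0.754 − 0.557) / (1 − (0.754)(0.557)) = 0.1970/0.5800 = 0.3396.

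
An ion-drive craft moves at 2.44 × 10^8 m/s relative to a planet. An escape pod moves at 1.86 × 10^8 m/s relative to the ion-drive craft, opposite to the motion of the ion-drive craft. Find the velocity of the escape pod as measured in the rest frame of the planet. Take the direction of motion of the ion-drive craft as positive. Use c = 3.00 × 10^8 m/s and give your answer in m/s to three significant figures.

+1.17 × 10^8 m/s

In units of c (dividing by 3.00 × 10^8 m/s): v = 0.813, u' = -0.620.
u = (u' + v)/(1 + u'v/c²):
u = (-0.620 + 0.813) / (1 + (-0.620)·0.813) = 0.1933/0.4957 = 0.3900
(Galilean addition would give +0.193c.)
Converting back: u = 0.3900 × 3.00 × 10^8 m/s.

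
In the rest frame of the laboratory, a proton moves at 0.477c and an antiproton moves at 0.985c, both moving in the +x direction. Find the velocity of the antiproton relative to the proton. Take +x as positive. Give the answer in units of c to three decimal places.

+0.958c

β_A = 0.477, β_B = 0.985.
Transform to A's frame with the inverse velocity-addition law: u' = (u − v)/(1 − uv/c²), taking u = β_B and v = β_A.
u' = (0.985 − 0.477) / (1 − (0.477)(0.985)) = 0.5080/0.5302 = 0.9582.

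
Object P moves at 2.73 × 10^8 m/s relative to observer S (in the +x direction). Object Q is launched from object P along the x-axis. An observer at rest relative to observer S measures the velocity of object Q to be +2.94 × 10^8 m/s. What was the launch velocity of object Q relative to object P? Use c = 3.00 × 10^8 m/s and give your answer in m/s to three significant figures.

+1.94 × 10^8 m/s

v = 0.910c, u = 0.980c.
Invert the composition law: u' = (u − v)/(1 − uv/c²).
u' = (0.980 − 0.910) / (1 − (0.980)(0.910)) = 0.0700/0.1082 = 0.6470.
u' = 0.6470 × 3.00 × 10^8 m/s.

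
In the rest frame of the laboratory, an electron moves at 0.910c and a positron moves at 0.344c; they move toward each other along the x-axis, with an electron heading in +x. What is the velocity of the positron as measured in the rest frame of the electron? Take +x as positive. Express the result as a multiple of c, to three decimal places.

β_A = 0.910, β_B = -0.344.
Transform to A's frame with the inverse velocity-addition law: u' = (u − v)/(1 − uv/c²), taking u = β_B and v = β_A.
u' = (-0.344 − 0.910) / (1 − (0.910)(-0.344)) = -1.2540/1.3130 = -0.9550.

-0.955c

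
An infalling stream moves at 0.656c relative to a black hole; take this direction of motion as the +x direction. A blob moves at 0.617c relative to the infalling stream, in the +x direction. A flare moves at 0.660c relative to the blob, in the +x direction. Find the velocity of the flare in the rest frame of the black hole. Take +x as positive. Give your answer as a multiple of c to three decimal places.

Apply u = (u' + v)/(1 + u'v/c²) successively, working outward toward the black hole.
Start: velocity of the infalling stream relative to the black hole = 0.6560c.
Compose with the blob (u' = 0.617 in the infalling stream frame): u_1 = (0.617 + 0.656) / (1 + 0.617·0.656) = 1.2730/1.4048 = 0.9062.
Compose with the flare (u' = 0.660 in the blob frame): u_2 = (0.660 + 0.906) / (1 + 0.660·0.906) = 1.5662/1.5981 = 0.9800.

0.980c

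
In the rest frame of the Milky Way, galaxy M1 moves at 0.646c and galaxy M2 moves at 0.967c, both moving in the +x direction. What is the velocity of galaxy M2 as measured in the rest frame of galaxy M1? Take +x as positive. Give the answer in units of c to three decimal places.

+0.855c

β_A = 0.646, β_B = 0.967.
Transform to A's frame with the inverse velocity-addition law: u' = (u − v)/(1 − uv/c²), taking u = β_B and v = β_A.
u' = (0.967 − 0.646) / (1 − (0.646)(0.967)) = 0.3210/0.3753 = 0.8553.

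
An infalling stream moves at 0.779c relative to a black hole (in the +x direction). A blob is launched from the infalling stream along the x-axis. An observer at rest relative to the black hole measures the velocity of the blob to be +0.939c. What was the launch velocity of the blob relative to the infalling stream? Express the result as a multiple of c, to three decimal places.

Invert the composition law: u' = (u − v)/(1 − uv/c²).
u' = (0.939 − 0.779) / (1 − (0.939)(0.779)) = 0.1600/0.2685 = 0.5959.

+0.596c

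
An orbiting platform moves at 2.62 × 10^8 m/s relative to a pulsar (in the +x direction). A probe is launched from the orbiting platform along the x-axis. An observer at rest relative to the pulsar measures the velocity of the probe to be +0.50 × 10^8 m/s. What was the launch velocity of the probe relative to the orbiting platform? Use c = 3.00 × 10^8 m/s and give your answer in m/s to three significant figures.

v = 0.873c, u = 0.167c.
Invert the composition law: u' = (u − v)/(1 − uv/c²).
u' = (0.167 − 0.873) / (1 − (0.167)(0.873)) = -0.7067/0.8544 = -0.8270.
u' = -0.8270 × 3.00 × 10^8 m/s.

-2.48 × 10^8 m/s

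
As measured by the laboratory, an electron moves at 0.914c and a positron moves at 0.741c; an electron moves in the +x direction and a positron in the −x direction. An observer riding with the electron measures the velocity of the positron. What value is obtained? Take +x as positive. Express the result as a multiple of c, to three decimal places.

β_A = 0.914, β_B = -0.741.
Transform to A's frame with the inverse velocity-addition law: u' = (u − v)/(1 − uv/c²), taking u = β_B and v = β_A.
u' = (-0.741 − 0.914) / (1 − (0.914)(-0.741)) = -1.6550/1.6773 = -0.9867.

-0.987c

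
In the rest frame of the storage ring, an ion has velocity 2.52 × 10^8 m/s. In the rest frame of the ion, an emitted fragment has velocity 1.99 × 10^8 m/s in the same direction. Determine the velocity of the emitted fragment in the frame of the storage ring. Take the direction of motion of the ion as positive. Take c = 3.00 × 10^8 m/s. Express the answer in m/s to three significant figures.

2.90 × 10^8 m/s

In units of c (dividing by 3.00 × 10^8 m/s): v = 0.840, u' = 0.663.
u = (u' + v)/(1 + u'v/c²):
u = (0.663 + 0.840) / (1 + 0.663·0.840) = 1.5033/1.5572 = 0.9654
Converting back: u = 0.9654 × 3.00 × 10^8 m/s.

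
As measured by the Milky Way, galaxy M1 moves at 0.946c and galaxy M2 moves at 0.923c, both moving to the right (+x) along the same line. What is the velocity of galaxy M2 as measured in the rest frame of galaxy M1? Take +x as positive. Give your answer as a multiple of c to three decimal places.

-0.181c

β_A = 0.946, β_B = 0.923.
Transform to A's frame with the inverse velocity-addition law: u' = (u − v)/(1 − uv/c²), taking u = β_B and v = β_A.
u' = (0.923 − 0.946) / (1 − (0.946)(0.923)) = -0.0230/0.1268 = -0.1813.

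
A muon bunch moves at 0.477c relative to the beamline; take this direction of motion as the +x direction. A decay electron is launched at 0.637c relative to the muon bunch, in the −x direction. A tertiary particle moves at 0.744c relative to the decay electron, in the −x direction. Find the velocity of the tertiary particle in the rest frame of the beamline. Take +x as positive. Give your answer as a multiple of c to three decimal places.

Apply u = (u' + v)/(1 + u'v/c²) successively, working outward toward the beamline.
Start: velocity of the muon bunch relative to the beamline = 0.4770c.
Compose with the decay electron (u' = -0.637 in the muon bunch frame): u_1 = (-0.637 + 0.477) / (1 + (-0.637)·0.477) = -0.1600/0.6962 = -0.2298.
Compose with the tertiary particle (u' = -0.744 in the decay electron frame): u_2 = (-0.744 + (-0.230)) / (1 + (-0.744)·(-0.230)) = -0.9738/1.1710 = -0.8316.

-0.832c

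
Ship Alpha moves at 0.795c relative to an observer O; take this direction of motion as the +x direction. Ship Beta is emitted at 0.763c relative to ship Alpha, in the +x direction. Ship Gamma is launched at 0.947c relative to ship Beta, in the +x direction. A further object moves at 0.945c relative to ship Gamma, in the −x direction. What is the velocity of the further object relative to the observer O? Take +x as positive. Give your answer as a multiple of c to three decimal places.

+0.971c

Apply u = (u' + v)/(1 + u'v/c²) successively, working outward toward the observer O.
Start: velocity of ship Alpha relative to the observer O = 0.7950c.
Compose with ship Beta (u' = 0.763 in ship Alpha frame): u_1 = (0.763 + 0.795) / (1 + 0.763·0.795) = 1.5580/1.6066 = 0.9698.
Compose with ship Gamma (u' = 0.947 in ship Beta frame): u_2 = (0.947 + 0.970) / (1 + 0.947·0.970) = 1.9168/1.9184 = 0.9992.
Compose with the further object (u' = -0.945 in ship Gamma frame): u_3 = (-0.945 + 0.999) / (1 + (-0.945)·0.999) = 0.0542/0.0558 = 0.9709.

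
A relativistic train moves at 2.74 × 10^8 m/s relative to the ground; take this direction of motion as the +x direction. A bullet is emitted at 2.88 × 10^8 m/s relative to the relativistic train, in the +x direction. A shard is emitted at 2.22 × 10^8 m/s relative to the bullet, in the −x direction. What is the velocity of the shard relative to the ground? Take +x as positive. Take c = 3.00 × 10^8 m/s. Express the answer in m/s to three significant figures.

+2.96 × 10^8 m/s

Apply u = (u' + v)/(1 + u'v/c²) successively, working outward toward the ground.
(Dividing each given speed by c = 3.00 × 10^8 m/s to work in units of c.)
Start: velocity of the relativistic train relative to the ground = 0.9133c.
Compose with the bullet (u' = 0.960 in the relativistic train frame): u_1 = (0.960 + 0.913) / (1 + 0.960·0.913) = 1.8733/1.8768 = 0.9982.
Compose with the shard (u' = -0.740 in the bullet frame): u_2 = (-0.740 + 0.998) / (1 + (-0.740)·0.998) = 0.2582/0.2614 = 0.9877.
So u = 0.9877 × 3.00 × 10^8 m/s.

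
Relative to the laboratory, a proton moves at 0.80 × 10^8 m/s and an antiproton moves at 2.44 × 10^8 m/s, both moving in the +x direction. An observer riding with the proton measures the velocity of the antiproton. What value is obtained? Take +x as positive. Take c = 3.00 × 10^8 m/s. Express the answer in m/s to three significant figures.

+2.09 × 10^8 m/s

β_A = 0.267, β_B = 0.813 (dividing each by c = 3.00 × 10^8 m/s).
Transform to A's frame with the inverse velocity-addition law: u' = (u − v)/(1 − uv/c²), taking u = β_B and v = β_A.
u' = (0.813 − 0.267) / (1 − (0.267)(0.813)) = 0.5467/0.7831 = 0.6981.
u' = 0.6981 × 3.00 × 10^8 m/s.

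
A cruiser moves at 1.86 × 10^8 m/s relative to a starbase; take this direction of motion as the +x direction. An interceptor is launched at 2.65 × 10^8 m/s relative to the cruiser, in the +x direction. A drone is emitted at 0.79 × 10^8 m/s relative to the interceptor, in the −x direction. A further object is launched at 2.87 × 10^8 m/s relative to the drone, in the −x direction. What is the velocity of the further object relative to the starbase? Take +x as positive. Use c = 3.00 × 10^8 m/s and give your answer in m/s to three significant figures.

-1.77 × 10^7 m/s

Apply u = (u' + v)/(1 + u'v/c²) successively, working outward toward the starbase.
(Dividing each given speed by c = 3.00 × 10^8 m/s to work in units of c.)
Start: velocity of the cruiser relative to the starbase = 0.6200c.
Compose with the interceptor (u' = 0.883 in the cruiser frame): u_1 = (0.883 + 0.620) / (1 + 0.883·0.620) = 1.5033/1.5477 = 0.9714.
Compose with the drone (u' = -0.263 in the interceptor frame): u_2 = (-0.263 + 0.971) / (1 + (-0.263)·0.971) = 0.7080/0.7442 = 0.9514.
Compose with the further object (u' = -0.957 in the drone frame): u_3 = (-0.957 + 0.951) / (1 + (-0.957)·0.951) = -0.0053/0.0899 = -0.0589.
So u = -0.0589 × 3.00 × 10^8 m/s.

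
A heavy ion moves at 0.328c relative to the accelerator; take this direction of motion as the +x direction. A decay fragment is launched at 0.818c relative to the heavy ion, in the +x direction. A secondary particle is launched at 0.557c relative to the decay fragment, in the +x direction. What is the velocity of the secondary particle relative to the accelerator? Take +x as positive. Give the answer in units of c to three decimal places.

0.972c

Apply u = (u' + v)/(1 + u'v/c²) successively, working outward toward the accelerator.
Start: velocity of the heavy ion relative to the accelerator = 0.3280c.
Compose with the decay fragment (u' = 0.818 in the heavy ion frame): u_1 = (0.818 + 0.328) / (1 + 0.818·0.328) = 1.1460/1.2683 = 0.9036.
Compose with the secondary particle (u' = 0.557 in the decay fragment frame): u_2 = (0.557 + 0.904) / (1 + 0.557·0.904) = 1.4606/1.5033 = 0.9716.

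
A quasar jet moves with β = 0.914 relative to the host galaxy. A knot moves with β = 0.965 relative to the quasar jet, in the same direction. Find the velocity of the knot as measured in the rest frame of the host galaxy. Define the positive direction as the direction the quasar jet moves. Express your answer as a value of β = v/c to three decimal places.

β = 0.998

With v = 0.914 and u' = 0.965 (in units of c),
u = (u' + v)/(1 + u'v/c²):
u = (0.965 + 0.914) / (1 + 0.965·0.914) = 1.8790/1.8820 = 0.9984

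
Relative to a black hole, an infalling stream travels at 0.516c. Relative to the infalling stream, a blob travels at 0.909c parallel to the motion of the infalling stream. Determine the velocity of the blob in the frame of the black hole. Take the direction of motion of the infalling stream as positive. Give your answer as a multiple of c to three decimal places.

0.970c

With v = 0.516 and u' = 0.909 (in units of c),
u = (u' + v)/(1 + u'v/c²):
u = (0.909 + 0.516) / (1 + 0.909·0.516) = 1.4250/1.4690 = 0.9700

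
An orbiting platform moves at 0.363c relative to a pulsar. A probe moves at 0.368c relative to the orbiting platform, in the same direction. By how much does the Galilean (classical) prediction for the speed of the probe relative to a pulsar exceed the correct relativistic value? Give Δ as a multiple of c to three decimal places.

Galilean: u_cl = 0.368 + 0.363 = 0.7310.
Relativistic: u_rel = (0.368 + 0.363) / (1 + 0.368·0.363) = 0.7310/1.1336 = 0.6449.
Δ = 0.7310 − 0.6449 = 0.0861.

Δ = 0.086c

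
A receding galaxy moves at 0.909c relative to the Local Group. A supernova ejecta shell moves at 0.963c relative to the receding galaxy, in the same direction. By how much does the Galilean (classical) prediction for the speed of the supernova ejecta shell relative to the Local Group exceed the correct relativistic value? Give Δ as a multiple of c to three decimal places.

Galilean: u_cl = 0.963 + 0.909 = 1.8720.
Relativistic: u_rel = (0.963 + 0.909) / (1 + 0.963·0.909) = 1.8720/1.8754 = 0.9982.
Δ = 1.8720 − 0.9982 = 0.8738.
(The classical prediction exceeds c; the relativistic result does not.)

Δ = 0.874c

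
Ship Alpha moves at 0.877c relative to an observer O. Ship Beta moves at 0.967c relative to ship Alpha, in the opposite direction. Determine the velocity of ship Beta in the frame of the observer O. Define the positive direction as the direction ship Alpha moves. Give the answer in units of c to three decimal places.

With v = 0.877 and u' = -0.967 (in units of c),
u = (u' + v)/(1 + u'v/c²):
u = (-0.967 + 0.877) / (1 + (-0.967)·0.877) = -0.0900/0.1519 = -0.5923

-0.592c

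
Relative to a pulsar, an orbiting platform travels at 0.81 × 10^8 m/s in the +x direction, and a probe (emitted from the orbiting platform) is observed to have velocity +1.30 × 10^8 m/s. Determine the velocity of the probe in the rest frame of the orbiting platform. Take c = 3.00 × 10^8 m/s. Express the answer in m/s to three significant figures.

v = 0.270c, u = 0.433c.
Invert the composition law: u' = (u − v)/(1 − uv/c²).
u' = (0.433 − 0.270) / (1 − (0.433)(0.270)) = 0.1633/0.8830 = 0.1850.
u' = 0.1850 × 3.00 × 10^8 m/s.

+5.55 × 10^7 m/s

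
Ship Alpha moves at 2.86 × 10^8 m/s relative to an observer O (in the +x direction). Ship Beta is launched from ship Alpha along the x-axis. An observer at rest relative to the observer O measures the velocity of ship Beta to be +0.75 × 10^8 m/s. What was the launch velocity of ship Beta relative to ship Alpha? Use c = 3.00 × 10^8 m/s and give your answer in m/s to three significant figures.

v = 0.953c, u = 0.250c.
Invert the composition law: u' = (u − v)/(1 − uv/c²).
u' = (0.250 − 0.953) / (1 − (0.250)(0.953)) = -0.7033/0.7617 = -0.9234.
u' = -0.9234 × 3.00 × 10^8 m/s.

-2.77 × 10^8 m/s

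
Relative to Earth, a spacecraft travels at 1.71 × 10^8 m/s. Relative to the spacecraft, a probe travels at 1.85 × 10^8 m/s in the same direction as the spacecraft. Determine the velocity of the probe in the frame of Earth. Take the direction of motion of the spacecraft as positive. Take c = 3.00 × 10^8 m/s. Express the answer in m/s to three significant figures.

2.63 × 10^8 m/s

In units of c (dividing by 3.00 × 10^8 m/s): v = 0.570, u' = 0.617.
u = (u' + v)/(1 + u'v/c²):
u = (0.617 + 0.570) / (1 + 0.617·0.570) = 1.1867/1.3515 = 0.8780
Converting back: u = 0.8780 × 3.00 × 10^8 m/s.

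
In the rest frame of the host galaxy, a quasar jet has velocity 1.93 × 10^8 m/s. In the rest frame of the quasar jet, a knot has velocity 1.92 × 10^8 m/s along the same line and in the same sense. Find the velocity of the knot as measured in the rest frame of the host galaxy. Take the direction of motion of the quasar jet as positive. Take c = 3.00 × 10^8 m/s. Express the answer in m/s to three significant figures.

2.73 × 10^8 m/s

In units of c (dividing by 3.00 × 10^8 m/s): v = 0.643, u' = 0.640.
u = (u' + v)/(1 + u'v/c²):
u = (0.640 + 0.643) / (1 + 0.640·0.643) = 1.2833/1.4117 = 0.9090
Converting back: u = 0.9090 × 3.00 × 10^8 m/s.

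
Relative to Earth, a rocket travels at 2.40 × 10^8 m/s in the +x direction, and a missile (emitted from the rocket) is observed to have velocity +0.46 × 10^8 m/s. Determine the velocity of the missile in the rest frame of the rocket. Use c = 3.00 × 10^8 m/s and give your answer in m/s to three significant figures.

-2.21 × 10^8 m/s

v = 0.800c, u = 0.153c.
Invert the composition law: u' = (u − v)/(1 − uv/c²).
u' = (0.153 − 0.800) / (1 − (0.153)(0.800)) = -0.6467/0.8773 = -0.7371.
u' = -0.7371 × 3.00 × 10^8 m/s.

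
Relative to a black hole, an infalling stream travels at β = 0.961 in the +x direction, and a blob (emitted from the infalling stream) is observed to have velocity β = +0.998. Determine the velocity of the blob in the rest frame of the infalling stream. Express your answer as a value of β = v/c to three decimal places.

β = +0.904

Invert the composition law: u' = (u − v)/(1 − uv/c²).
u' = (0.998 − 0.961) / (1 − (0.998)(0.961)) = 0.0370/0.0409 = 0.9042.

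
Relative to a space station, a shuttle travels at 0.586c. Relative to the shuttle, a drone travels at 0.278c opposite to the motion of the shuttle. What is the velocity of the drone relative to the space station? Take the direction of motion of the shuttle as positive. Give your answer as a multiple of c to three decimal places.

+0.368c

With v = 0.586 and u' = -0.278 (in units of c),
u = (u' + v)/(1 + u'v/c²):
u = (-0.278 + 0.586) / (1 + (-0.278)·0.586) = 0.3080/0.8371 = 0.3679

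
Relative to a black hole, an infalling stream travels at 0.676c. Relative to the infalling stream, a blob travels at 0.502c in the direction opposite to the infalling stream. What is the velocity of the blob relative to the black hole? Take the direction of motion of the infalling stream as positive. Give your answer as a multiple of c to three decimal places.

With v = 0.676 and u' = -0.502 (in units of c),
u = (u' + v)/(1 + u'v/c²):
u = (-0.502 + 0.676) / (1 + (-0.502)·0.676) = 0.1740/0.6606 = 0.2634

+0.263c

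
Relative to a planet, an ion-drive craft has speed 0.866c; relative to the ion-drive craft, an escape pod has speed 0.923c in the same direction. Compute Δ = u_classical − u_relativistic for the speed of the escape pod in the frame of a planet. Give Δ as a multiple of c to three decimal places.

Δ = 0.795c

Galilean: u_cl = 0.923 + 0.866 = 1.7890.
Relativistic: u_rel = (0.923 + 0.866) / (1 + 0.923·0.866) = 1.7890/1.7993 = 0.9943.
Δ = 1.7890 − 0.9943 = 0.7947.
(The classical prediction exceeds c; the relativistic result does not.)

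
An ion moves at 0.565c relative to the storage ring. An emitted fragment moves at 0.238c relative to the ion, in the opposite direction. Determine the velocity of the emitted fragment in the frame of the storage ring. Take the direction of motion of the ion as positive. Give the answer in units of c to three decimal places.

+0.378c

With v = 0.565 and u' = -0.238 (in units of c),
u = (u' + v)/(1 + u'v/c²):
u = (-0.238 + 0.565) / (1 + (-0.238)·0.565) = 0.3270/0.8655 = 0.3778
(Galilean addition would give +0.327c.)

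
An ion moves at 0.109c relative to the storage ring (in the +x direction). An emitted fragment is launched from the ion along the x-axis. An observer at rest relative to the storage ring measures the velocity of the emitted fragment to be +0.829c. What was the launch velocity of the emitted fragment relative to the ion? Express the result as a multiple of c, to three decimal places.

Invert the composition law: u' = (u − v)/(1 − uv/c²).
u' = (0.829 − 0.109) / (1 − (0.829)(0.109)) = 0.7200/0.9096 = 0.7915.

+0.792c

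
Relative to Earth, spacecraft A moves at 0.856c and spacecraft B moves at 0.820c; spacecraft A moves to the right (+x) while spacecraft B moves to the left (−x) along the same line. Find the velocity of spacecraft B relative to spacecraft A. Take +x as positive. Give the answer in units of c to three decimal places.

β_A = 0.856, β_B = -0.820.
Transform to A's frame with the inverse velocity-addition law: u' = (u − v)/(1 − uv/c²), taking u = β_B and v = β_A.
u' = (-0.820 − 0.856) / (1 − (0.856)(-0.820)) = -1.6760/1.7019 = -0.9848.

-0.985c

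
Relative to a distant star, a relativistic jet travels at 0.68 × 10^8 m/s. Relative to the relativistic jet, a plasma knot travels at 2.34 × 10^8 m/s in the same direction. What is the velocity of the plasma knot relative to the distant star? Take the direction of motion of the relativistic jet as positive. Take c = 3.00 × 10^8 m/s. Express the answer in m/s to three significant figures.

2.57 × 10^8 m/s

In units of c (dividing by 3.00 × 10^8 m/s): v = 0.227, u' = 0.780.
u = (u' + v)/(1 + u'v/c²):
u = (0.780 + 0.227) / (1 + 0.780·0.227) = 1.0067/1.1768 = 0.8554
Converting back: u = 0.8554 × 3.00 × 10^8 m/s.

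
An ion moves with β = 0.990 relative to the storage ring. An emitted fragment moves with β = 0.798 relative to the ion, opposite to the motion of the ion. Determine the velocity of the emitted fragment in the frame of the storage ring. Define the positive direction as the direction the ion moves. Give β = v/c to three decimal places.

β = +0.914

With v = 0.990 and u' = -0.798 (in units of c),
u = (u' + v)/(1 + u'v/c²):
u = (-0.798 + 0.990) / (1 + (-0.798)·0.990) = 0.1920/0.2100 = 0.9144
(Galilean addition would give +0.192c.)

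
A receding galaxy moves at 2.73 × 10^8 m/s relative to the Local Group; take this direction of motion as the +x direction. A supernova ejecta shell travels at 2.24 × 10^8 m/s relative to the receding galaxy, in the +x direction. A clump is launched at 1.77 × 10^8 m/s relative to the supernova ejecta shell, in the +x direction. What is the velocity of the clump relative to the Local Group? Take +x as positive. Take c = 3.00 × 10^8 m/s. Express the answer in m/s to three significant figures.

2.99 × 10^8 m/s

Apply u = (u' + v)/(1 + u'v/c²) successively, working outward toward the Local Group.
(Dividing each given speed by c = 3.00 × 10^8 m/s to work in units of c.)
Start: velocity of the receding galaxy relative to the Local Group = 0.9100c.
Compose with the supernova ejecta shell (u' = 0.747 in the receding galaxy frame): u_1 = (0.747 + 0.910) / (1 + 0.747·0.910) = 1.6567/1.6795 = 0.9864.
Compose with the clump (u' = 0.590 in the supernova ejecta shell frame): u_2 = (0.590 + 0.986) / (1 + 0.590·0.986) = 1.5764/1.5820 = 0.9965.
So u = 0.9965 × 3.00 × 10^8 m/s.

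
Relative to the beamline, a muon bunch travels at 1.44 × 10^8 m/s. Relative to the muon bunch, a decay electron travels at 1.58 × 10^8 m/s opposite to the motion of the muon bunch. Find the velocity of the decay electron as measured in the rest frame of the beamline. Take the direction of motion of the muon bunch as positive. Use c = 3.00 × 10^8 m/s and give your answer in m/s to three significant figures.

-1.87 × 10^7 m/s

In units of c (dividing by 3.00 × 10^8 m/s): v = 0.480, u' = -0.527.
u = (u' + v)/(1 + u'v/c²):
u = (-0.527 + 0.480) / (1 + (-0.527)·0.480) = -0.0467/0.7472 = -0.0625
Converting back: u = -0.0625 × 3.00 × 10^8 m/s.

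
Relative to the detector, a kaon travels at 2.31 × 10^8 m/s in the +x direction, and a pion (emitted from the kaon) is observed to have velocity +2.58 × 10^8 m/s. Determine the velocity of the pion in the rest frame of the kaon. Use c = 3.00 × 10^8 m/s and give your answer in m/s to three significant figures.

v = 0.770c, u = 0.860c.
Invert the composition law: u' = (u − v)/(1 − uv/c²).
u' = (0.860 − 0.770) / (1 − (0.860)(0.770)) = 0.0900/0.3378 = 0.2664.
u' = 0.2664 × 3.00 × 10^8 m/s.

+7.99 × 10^7 m/s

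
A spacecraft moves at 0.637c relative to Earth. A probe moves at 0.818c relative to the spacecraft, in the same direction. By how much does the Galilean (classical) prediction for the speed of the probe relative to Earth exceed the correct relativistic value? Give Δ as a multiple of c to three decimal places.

Galilean: u_cl = 0.818 + 0.637 = 1.4550.
Relativistic: u_rel = (0.818 + 0.637) / (1 + 0.818·0.637) = 1.4550/1.5211 = 0.9566.
Δ = 1.4550 − 0.9566 = 0.4984.
(The classical prediction exceeds c; the relativistic result does not.)

Δ = 0.498c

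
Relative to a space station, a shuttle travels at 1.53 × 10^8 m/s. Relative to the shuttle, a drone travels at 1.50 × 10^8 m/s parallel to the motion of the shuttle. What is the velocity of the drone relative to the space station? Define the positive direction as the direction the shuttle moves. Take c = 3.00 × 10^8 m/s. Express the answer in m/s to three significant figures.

2.41 × 10^8 m/s

In units of c (dividing by 3.00 × 10^8 m/s): v = 0.510, u' = 0.500.
u = (u' + v)/(1 + u'v/c²):
u = (0.500 + 0.510) / (1 + 0.500·0.510) = 1.0100/1.2550 = 0.8048
(Galilean addition would give +1.010c, exceeding c.)
Converting back: u = 0.8048 × 3.00 × 10^8 m/s.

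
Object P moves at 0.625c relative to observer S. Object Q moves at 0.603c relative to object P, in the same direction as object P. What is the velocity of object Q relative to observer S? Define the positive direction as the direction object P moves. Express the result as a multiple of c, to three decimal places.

0.892c

With v = 0.625 and u' = 0.603 (in units of c),
u = (u' + v)/(1 + u'v/c²):
u = (0.603 + 0.625) / (1 + 0.603·0.625) = 1.2280/1.3769 = 0.8919
(Galilean addition would give +1.228c, exceeding c.)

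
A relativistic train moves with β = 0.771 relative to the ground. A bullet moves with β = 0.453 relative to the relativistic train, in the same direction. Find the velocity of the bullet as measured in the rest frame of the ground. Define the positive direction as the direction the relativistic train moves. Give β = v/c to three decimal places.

With v = 0.771 and u' = 0.453 (in units of c),
u = (u' + v)/(1 + u'v/c²):
u = (0.453 + 0.771) / (1 + 0.453·0.771) = 1.2240/1.3493 = 0.9072
(Galilean addition would give +1.224c, exceeding c.)

β = 0.907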